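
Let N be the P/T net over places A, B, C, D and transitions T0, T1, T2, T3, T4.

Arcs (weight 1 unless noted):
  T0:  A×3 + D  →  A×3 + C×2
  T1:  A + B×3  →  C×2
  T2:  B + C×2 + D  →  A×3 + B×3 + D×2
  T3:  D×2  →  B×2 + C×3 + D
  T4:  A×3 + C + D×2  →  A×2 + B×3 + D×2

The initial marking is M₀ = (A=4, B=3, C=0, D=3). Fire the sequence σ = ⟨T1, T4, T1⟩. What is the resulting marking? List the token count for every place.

(A=1, B=0, C=3, D=3)

step 1: fire T1:  (A=4, B=3, C=0, D=3) → (A=3, B=0, C=2, D=3)
step 2: fire T4:  (A=3, B=0, C=2, D=3) → (A=2, B=3, C=1, D=3)
step 3: fire T1:  (A=2, B=3, C=1, D=3) → (A=1, B=0, C=3, D=3)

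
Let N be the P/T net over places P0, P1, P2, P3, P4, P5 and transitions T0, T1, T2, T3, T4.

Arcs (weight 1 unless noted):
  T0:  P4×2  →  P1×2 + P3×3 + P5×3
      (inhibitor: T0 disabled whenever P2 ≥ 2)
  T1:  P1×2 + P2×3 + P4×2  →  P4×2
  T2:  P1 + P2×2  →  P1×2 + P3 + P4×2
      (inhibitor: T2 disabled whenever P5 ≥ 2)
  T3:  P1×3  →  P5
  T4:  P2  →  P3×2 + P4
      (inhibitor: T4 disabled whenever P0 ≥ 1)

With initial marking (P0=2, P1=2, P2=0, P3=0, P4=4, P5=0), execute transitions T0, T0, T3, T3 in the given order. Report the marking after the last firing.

step 1: fire T0:  (P0=2, P1=2, P2=0, P3=0, P4=4, P5=0) → (P0=2, P1=4, P2=0, P3=3, P4=2, P5=3)
step 2: fire T0:  (P0=2, P1=4, P2=0, P3=3, P4=2, P5=3) → (P0=2, P1=6, P2=0, P3=6, P4=0, P5=6)
step 3: fire T3:  (P0=2, P1=6, P2=0, P3=6, P4=0, P5=6) → (P0=2, P1=3, P2=0, P3=6, P4=0, P5=7)
step 4: fire T3:  (P0=2, P1=3, P2=0, P3=6, P4=0, P5=7) → (P0=2, P1=0, P2=0, P3=6, P4=0, P5=8)

(P0=2, P1=0, P2=0, P3=6, P4=0, P5=8)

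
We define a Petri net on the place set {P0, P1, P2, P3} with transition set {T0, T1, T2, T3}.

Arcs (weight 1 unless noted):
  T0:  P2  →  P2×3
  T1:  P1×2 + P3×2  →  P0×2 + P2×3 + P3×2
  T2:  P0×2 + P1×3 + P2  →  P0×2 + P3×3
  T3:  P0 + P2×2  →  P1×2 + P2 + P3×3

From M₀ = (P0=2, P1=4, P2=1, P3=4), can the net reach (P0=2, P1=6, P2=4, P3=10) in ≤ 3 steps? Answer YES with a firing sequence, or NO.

depth 0: 1 marking
depth 1: 4 markings reached so far
depth 2: 10 markings reached so far
depth 3: 21 markings reached so far
target is not among the 21 markings reachable within 3 steps

NO — not reachable within 3 firings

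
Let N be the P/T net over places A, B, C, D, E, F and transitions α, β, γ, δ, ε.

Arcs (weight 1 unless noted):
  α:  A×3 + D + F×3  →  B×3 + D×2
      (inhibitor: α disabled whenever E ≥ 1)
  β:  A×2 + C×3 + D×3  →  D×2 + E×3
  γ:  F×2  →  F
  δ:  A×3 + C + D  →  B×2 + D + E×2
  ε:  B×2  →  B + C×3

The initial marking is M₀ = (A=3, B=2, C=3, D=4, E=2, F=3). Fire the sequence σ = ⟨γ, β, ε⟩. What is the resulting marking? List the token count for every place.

step 1: fire γ:  (A=3, B=2, C=3, D=4, E=2, F=3) → (A=3, B=2, C=3, D=4, E=2, F=2)
step 2: fire β:  (A=3, B=2, C=3, D=4, E=2, F=2) → (A=1, B=2, C=0, D=3, E=5, F=2)
step 3: fire ε:  (A=1, B=2, C=0, D=3, E=5, F=2) → (A=1, B=1, C=3, D=3, E=5, F=2)

(A=1, B=1, C=3, D=3, E=5, F=2)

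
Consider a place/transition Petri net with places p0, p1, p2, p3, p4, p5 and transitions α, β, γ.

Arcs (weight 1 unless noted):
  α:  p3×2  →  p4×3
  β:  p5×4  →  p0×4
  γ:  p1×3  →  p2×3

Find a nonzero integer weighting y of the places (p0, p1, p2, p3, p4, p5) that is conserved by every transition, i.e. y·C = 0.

Incidence matrix C (rows=places, cols=transitions):
        α    β    γ
   p0   0    4    0
   p1   0    0   -3
   p2   0    0    3
   p3  -2    0    0
   p4   3    0    0
   p5   0   -4    0

Candidate y = [0, 1, 1, 0, 0, 0]; check y·C column-wise:
  col α: 1·0 + 1·0 + 0·-2 + 0·3 = 0
  col β: 0·4 + 1·0 + 1·0 + 0·-4 = 0
  col γ: 1·-3 + 1·3 = 0

y = (p0:0, p1:1, p2:1, p3:0, p4:0, p5:0)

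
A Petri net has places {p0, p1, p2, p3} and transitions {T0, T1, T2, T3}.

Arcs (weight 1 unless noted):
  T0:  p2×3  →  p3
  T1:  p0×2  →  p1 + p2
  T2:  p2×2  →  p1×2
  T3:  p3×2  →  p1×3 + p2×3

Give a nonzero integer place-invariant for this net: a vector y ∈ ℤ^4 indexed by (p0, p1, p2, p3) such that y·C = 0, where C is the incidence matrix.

Incidence matrix C (rows=places, cols=transitions):
       T0   T1   T2   T3
   p0   0   -2    0    0
   p1   0    1    2    3
   p2  -3    1   -2    3
   p3   1    0    0   -2

Candidate y = [1, 1, 1, 3]; check y·C column-wise:
  col T0: 1·0 + 1·0 + 1·-3 + 3·1 = 0
  col T1: 1·-2 + 1·1 + 1·1 + 3·0 = 0
  col T2: 1·0 + 1·2 + 1·-2 + 3·0 = 0
  col T3: 1·0 + 1·3 + 1·3 + 3·-2 = 0

y = (p0:1, p1:1, p2:1, p3:3)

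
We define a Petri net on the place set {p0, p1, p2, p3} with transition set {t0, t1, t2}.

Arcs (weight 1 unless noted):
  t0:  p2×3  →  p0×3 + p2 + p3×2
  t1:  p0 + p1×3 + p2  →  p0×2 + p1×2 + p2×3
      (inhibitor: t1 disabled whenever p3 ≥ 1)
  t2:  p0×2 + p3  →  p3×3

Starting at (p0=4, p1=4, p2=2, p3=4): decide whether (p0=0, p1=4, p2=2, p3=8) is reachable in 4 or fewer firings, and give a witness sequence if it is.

step 1: fire t2:  (p0=4, p1=4, p2=2, p3=4) → (p0=2, p1=4, p2=2, p3=6)
step 2: fire t2:  (p0=2, p1=4, p2=2, p3=6) → (p0=0, p1=4, p2=2, p3=8)

YES — reachable via ⟨t2, t2⟩ (2 firings)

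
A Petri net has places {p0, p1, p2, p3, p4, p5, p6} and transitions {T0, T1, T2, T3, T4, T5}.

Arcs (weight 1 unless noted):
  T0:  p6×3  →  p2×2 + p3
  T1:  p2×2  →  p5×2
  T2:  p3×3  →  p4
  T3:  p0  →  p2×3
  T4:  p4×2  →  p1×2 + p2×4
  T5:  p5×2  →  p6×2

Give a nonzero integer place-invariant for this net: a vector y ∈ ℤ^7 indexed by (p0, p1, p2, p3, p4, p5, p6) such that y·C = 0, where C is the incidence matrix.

Incidence matrix C (rows=places, cols=transitions):
       T0   T1   T2   T3   T4   T5
   p0   0    0    0   -1    0    0
   p1   0    0    0    0    2    0
   p2   2   -2    0    3    4    0
   p3   1    0   -3    0    0    0
   p4   0    0    1    0   -2    0
   p5   0    2    0    0    0   -2
   p6  -3    0    0    0    0    2

Candidate y = [3, 1, 1, 1, 3, 1, 1]; check y·C column-wise:
  col T0: 3·0 + 1·0 + 1·2 + 1·1 + 3·0 + 1·0 + 1·-3 = 0
  col T1: 3·0 + 1·0 + 1·-2 + 1·0 + 3·0 + 1·2 + 1·0 = 0
  col T2: 3·0 + 1·0 + 1·0 + 1·-3 + 3·1 + 1·0 + 1·0 = 0
  col T3: 3·-1 + 1·0 + 1·3 + 1·0 + 3·0 + 1·0 + 1·0 = 0
  col T4: 3·0 + 1·2 + 1·4 + 1·0 + 3·-2 + 1·0 + 1·0 = 0
  col T5: 3·0 + 1·0 + 1·0 + 1·0 + 3·0 + 1·-2 + 1·2 = 0

y = (p0:3, p1:1, p2:1, p3:1, p4:3, p5:1, p6:1)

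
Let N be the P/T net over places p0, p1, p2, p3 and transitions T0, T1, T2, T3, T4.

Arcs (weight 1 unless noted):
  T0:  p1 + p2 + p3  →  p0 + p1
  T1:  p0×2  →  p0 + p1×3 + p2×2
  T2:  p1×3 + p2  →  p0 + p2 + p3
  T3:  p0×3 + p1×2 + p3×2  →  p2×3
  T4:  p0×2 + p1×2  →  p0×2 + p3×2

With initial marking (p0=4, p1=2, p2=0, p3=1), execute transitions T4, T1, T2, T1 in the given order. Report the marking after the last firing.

(p0=3, p1=3, p2=4, p3=4)

step 1: fire T4:  (p0=4, p1=2, p2=0, p3=1) → (p0=4, p1=0, p2=0, p3=3)
step 2: fire T1:  (p0=4, p1=0, p2=0, p3=3) → (p0=3, p1=3, p2=2, p3=3)
step 3: fire T2:  (p0=3, p1=3, p2=2, p3=3) → (p0=4, p1=0, p2=2, p3=4)
step 4: fire T1:  (p0=4, p1=0, p2=2, p3=4) → (p0=3, p1=3, p2=4, p3=4)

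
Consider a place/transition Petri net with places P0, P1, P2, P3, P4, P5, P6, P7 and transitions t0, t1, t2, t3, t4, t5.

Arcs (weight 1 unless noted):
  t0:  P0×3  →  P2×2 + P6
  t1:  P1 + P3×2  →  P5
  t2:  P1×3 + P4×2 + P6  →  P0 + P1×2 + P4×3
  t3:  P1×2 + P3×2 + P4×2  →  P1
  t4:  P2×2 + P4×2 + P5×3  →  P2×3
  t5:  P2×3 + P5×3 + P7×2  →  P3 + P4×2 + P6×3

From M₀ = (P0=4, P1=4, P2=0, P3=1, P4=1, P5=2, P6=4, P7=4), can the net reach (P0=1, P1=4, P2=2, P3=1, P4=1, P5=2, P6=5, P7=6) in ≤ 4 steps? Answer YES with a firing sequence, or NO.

depth 0: 1 marking
depth 1: 2 markings reached so far
depth 2: 2 markings reached so far
(frontier empty at depth 2; search complete)
target is not among the 2 markings reachable within 4 steps

NO — not reachable within 4 firings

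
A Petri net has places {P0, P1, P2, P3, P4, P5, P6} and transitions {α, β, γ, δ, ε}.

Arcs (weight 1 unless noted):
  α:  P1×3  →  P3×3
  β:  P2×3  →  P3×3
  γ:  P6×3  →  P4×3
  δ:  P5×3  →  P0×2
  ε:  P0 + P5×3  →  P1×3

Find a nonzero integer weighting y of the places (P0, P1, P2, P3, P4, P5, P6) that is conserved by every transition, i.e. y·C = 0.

y = (P0:3, P1:3, P2:3, P3:3, P4:0, P5:2, P6:0)

Incidence matrix C (rows=places, cols=transitions):
        α    β    γ    δ    ε
   P0   0    0    0    2   -1
   P1  -3    0    0    0    3
   P2   0   -3    0    0    0
   P3   3    3    0    0    0
   P4   0    0    3    0    0
   P5   0    0    0   -3   -3
   P6   0    0   -3    0    0

Candidate y = [3, 3, 3, 3, 0, 2, 0]; check y·C column-wise:
  col α: 3·0 + 3·-3 + 3·0 + 3·3 + 2·0 = 0
  col β: 3·0 + 3·0 + 3·-3 + 3·3 + 2·0 = 0
  col γ: 3·0 + 3·0 + 3·0 + 3·0 + 0·3 + 2·0 + 0·-3 = 0
  col δ: 3·2 + 3·0 + 3·0 + 3·0 + 2·-3 = 0
  col ε: 3·-1 + 3·3 + 3·0 + 3·0 + 2·-3 = 0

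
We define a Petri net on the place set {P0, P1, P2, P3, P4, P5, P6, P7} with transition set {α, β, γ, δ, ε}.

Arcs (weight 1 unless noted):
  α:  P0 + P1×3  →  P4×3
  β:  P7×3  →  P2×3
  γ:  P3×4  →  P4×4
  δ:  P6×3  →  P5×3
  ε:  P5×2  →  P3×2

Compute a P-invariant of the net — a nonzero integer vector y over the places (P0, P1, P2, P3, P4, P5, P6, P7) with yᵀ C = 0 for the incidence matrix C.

Incidence matrix C (rows=places, cols=transitions):
        α    β    γ    δ    ε
   P0  -1    0    0    0    0
   P1  -3    0    0    0    0
   P2   0    3    0    0    0
   P3   0    0   -4    0    2
   P4   3    0    4    0    0
   P5   0    0    0    3   -2
   P6   0    0    0   -3    0
   P7   0   -3    0    0    0

Candidate y = [3, -1, 0, 0, 0, 0, 0, 0]; check y·C column-wise:
  col α: 3·-1 + -1·-3 + 0·3 = 0
  col β: 3·0 + -1·0 + 0·3 + 0·-3 = 0
  col γ: 3·0 + -1·0 + 0·-4 + 0·4 = 0
  col δ: 3·0 + -1·0 + 0·3 + 0·-3 = 0
  col ε: 3·0 + -1·0 + 0·2 + 0·-2 = 0

y = (P0:3, P1:-1, P2:0, P3:0, P4:0, P5:0, P6:0, P7:0)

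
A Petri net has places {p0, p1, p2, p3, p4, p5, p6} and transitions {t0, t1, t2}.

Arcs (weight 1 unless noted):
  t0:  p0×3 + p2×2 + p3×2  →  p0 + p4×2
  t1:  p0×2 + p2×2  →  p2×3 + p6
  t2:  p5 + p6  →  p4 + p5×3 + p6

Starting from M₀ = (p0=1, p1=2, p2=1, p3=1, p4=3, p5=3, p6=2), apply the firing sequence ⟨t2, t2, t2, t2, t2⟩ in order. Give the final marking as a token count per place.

step 1: fire t2:  (p0=1, p1=2, p2=1, p3=1, p4=3, p5=3, p6=2) → (p0=1, p1=2, p2=1, p3=1, p4=4, p5=5, p6=2)
step 2: fire t2:  (p0=1, p1=2, p2=1, p3=1, p4=4, p5=5, p6=2) → (p0=1, p1=2, p2=1, p3=1, p4=5, p5=7, p6=2)
step 3: fire t2:  (p0=1, p1=2, p2=1, p3=1, p4=5, p5=7, p6=2) → (p0=1, p1=2, p2=1, p3=1, p4=6, p5=9, p6=2)
step 4: fire t2:  (p0=1, p1=2, p2=1, p3=1, p4=6, p5=9, p6=2) → (p0=1, p1=2, p2=1, p3=1, p4=7, p5=11, p6=2)
step 5: fire t2:  (p0=1, p1=2, p2=1, p3=1, p4=7, p5=11, p6=2) → (p0=1, p1=2, p2=1, p3=1, p4=8, p5=13, p6=2)

(p0=1, p1=2, p2=1, p3=1, p4=8, p5=13, p6=2)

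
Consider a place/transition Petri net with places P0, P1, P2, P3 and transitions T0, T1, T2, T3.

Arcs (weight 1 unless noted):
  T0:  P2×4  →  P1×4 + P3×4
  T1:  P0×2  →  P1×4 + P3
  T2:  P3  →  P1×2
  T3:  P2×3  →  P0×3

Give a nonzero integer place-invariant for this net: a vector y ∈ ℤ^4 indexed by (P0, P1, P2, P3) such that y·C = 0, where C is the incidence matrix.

Incidence matrix C (rows=places, cols=transitions):
       T0   T1   T2   T3
   P0   0   -2    0    3
   P1   4    4    2    0
   P2  -4    0    0   -3
   P3   4    1   -1    0

Candidate y = [3, 1, 3, 2]; check y·C column-wise:
  col T0: 3·0 + 1·4 + 3·-4 + 2·4 = 0
  col T1: 3·-2 + 1·4 + 3·0 + 2·1 = 0
  col T2: 3·0 + 1·2 + 3·0 + 2·-1 = 0
  col T3: 3·3 + 1·0 + 3·-3 + 2·0 = 0

y = (P0:3, P1:1, P2:3, P3:2)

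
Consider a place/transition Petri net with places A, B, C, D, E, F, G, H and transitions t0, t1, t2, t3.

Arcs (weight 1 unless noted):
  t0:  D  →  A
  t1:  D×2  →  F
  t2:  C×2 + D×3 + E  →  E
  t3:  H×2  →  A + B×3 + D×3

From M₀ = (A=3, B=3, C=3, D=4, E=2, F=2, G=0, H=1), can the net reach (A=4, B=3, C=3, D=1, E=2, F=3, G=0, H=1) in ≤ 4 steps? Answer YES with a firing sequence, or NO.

step 1: fire t0:  (A=3, B=3, C=3, D=4, E=2, F=2, G=0, H=1) → (A=4, B=3, C=3, D=3, E=2, F=2, G=0, H=1)
step 2: fire t1:  (A=4, B=3, C=3, D=3, E=2, F=2, G=0, H=1) → (A=4, B=3, C=3, D=1, E=2, F=3, G=0, H=1)

YES — reachable via ⟨t0, t1⟩ (2 firings)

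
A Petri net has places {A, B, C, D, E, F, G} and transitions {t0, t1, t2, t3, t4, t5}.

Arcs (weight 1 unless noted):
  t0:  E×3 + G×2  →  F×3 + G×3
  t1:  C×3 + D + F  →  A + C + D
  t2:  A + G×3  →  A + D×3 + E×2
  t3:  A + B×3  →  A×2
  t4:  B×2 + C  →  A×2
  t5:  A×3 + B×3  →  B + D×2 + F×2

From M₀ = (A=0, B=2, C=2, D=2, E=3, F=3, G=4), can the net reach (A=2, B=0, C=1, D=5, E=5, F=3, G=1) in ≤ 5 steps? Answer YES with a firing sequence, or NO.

step 1: fire t4:  (A=0, B=2, C=2, D=2, E=3, F=3, G=4) → (A=2, B=0, C=1, D=2, E=3, F=3, G=4)
step 2: fire t2:  (A=2, B=0, C=1, D=2, E=3, F=3, G=4) → (A=2, B=0, C=1, D=5, E=5, F=3, G=1)

YES — reachable via ⟨t4, t2⟩ (2 firings)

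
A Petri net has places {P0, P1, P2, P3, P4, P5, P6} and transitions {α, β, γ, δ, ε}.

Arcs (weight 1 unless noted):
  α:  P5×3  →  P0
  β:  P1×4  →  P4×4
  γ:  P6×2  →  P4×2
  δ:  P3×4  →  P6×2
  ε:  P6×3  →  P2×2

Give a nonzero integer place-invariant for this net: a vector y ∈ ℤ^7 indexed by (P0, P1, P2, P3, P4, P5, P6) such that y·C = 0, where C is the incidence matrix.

y = (P0:3, P1:0, P2:0, P3:0, P4:0, P5:1, P6:0)

Incidence matrix C (rows=places, cols=transitions):
        α    β    γ    δ    ε
   P0   1    0    0    0    0
   P1   0   -4    0    0    0
   P2   0    0    0    0    2
   P3   0    0    0   -4    0
   P4   0    4    2    0    0
   P5  -3    0    0    0    0
   P6   0    0   -2    2   -3

Candidate y = [3, 0, 0, 0, 0, 1, 0]; check y·C column-wise:
  col α: 3·1 + 1·-3 = 0
  col β: 3·0 + 0·-4 + 0·4 + 1·0 = 0
  col γ: 3·0 + 0·2 + 1·0 + 0·-2 = 0
  col δ: 3·0 + 0·-4 + 1·0 + 0·2 = 0
  col ε: 3·0 + 0·2 + 1·0 + 0·-3 = 0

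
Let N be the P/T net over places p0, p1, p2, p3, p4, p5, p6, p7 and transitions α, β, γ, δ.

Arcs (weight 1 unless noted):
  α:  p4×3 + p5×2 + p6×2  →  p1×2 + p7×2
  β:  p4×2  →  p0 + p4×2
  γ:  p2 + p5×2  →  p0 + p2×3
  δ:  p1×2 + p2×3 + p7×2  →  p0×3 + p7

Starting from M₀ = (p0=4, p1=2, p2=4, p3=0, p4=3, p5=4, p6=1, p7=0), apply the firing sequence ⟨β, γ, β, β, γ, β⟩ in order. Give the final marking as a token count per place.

step 1: fire β:  (p0=4, p1=2, p2=4, p3=0, p4=3, p5=4, p6=1, p7=0) → (p0=5, p1=2, p2=4, p3=0, p4=3, p5=4, p6=1, p7=0)
step 2: fire γ:  (p0=5, p1=2, p2=4, p3=0, p4=3, p5=4, p6=1, p7=0) → (p0=6, p1=2, p2=6, p3=0, p4=3, p5=2, p6=1, p7=0)
step 3: fire β:  (p0=6, p1=2, p2=6, p3=0, p4=3, p5=2, p6=1, p7=0) → (p0=7, p1=2, p2=6, p3=0, p4=3, p5=2, p6=1, p7=0)
step 4: fire β:  (p0=7, p1=2, p2=6, p3=0, p4=3, p5=2, p6=1, p7=0) → (p0=8, p1=2, p2=6, p3=0, p4=3, p5=2, p6=1, p7=0)
step 5: fire γ:  (p0=8, p1=2, p2=6, p3=0, p4=3, p5=2, p6=1, p7=0) → (p0=9, p1=2, p2=8, p3=0, p4=3, p5=0, p6=1, p7=0)
step 6: fire β:  (p0=9, p1=2, p2=8, p3=0, p4=3, p5=0, p6=1, p7=0) → (p0=10, p1=2, p2=8, p3=0, p4=3, p5=0, p6=1, p7=0)

(p0=10, p1=2, p2=8, p3=0, p4=3, p5=0, p6=1, p7=0)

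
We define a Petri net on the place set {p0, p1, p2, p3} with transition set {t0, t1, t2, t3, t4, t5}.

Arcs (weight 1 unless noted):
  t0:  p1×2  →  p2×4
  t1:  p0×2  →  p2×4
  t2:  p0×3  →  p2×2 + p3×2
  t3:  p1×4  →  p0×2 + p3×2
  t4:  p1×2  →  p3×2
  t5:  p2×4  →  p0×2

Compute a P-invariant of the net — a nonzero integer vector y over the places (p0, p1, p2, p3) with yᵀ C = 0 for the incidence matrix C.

y = (p0:2, p1:2, p2:1, p3:2)

Incidence matrix C (rows=places, cols=transitions):
       t0   t1   t2   t3   t4   t5
   p0   0   -2   -3    2    0    2
   p1  -2    0    0   -4   -2    0
   p2   4    4    2    0    0   -4
   p3   0    0    2    2    2    0

Candidate y = [2, 2, 1, 2]; check y·C column-wise:
  col t0: 2·0 + 2·-2 + 1·4 + 2·0 = 0
  col t1: 2·-2 + 2·0 + 1·4 + 2·0 = 0
  col t2: 2·-3 + 2·0 + 1·2 + 2·2 = 0
  col t3: 2·2 + 2·-4 + 1·0 + 2·2 = 0
  col t4: 2·0 + 2·-2 + 1·0 + 2·2 = 0
  col t5: 2·2 + 2·0 + 1·-4 + 2·0 = 0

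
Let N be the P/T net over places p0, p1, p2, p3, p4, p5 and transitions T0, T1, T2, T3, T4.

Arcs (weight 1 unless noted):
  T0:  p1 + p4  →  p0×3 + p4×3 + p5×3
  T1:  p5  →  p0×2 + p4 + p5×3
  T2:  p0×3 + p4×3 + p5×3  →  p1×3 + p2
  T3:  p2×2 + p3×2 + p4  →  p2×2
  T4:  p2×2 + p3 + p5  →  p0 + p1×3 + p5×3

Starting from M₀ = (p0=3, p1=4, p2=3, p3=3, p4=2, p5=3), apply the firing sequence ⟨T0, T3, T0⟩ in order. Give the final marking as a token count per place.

(p0=9, p1=2, p2=3, p3=1, p4=5, p5=9)

step 1: fire T0:  (p0=3, p1=4, p2=3, p3=3, p4=2, p5=3) → (p0=6, p1=3, p2=3, p3=3, p4=4, p5=6)
step 2: fire T3:  (p0=6, p1=3, p2=3, p3=3, p4=4, p5=6) → (p0=6, p1=3, p2=3, p3=1, p4=3, p5=6)
step 3: fire T0:  (p0=6, p1=3, p2=3, p3=1, p4=3, p5=6) → (p0=9, p1=2, p2=3, p3=1, p4=5, p5=9)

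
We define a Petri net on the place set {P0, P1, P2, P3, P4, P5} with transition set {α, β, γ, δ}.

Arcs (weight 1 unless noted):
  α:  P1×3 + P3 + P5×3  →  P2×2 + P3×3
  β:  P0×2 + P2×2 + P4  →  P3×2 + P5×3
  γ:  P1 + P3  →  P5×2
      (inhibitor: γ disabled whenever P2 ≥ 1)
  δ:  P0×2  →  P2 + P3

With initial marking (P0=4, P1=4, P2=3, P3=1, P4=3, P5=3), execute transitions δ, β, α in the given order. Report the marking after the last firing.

(P0=0, P1=1, P2=4, P3=6, P4=2, P5=3)

step 1: fire δ:  (P0=4, P1=4, P2=3, P3=1, P4=3, P5=3) → (P0=2, P1=4, P2=4, P3=2, P4=3, P5=3)
step 2: fire β:  (P0=2, P1=4, P2=4, P3=2, P4=3, P5=3) → (P0=0, P1=4, P2=2, P3=4, P4=2, P5=6)
step 3: fire α:  (P0=0, P1=4, P2=2, P3=4, P4=2, P5=6) → (P0=0, P1=1, P2=4, P3=6, P4=2, P5=3)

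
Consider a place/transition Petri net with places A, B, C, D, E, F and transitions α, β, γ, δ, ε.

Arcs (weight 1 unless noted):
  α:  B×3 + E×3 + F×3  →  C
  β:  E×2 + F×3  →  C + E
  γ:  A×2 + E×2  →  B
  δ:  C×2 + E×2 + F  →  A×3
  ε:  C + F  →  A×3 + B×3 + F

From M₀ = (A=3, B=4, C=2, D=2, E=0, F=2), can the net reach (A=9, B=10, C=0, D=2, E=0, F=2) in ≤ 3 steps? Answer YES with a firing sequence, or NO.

YES — reachable via ⟨ε, ε⟩ (2 firings)

step 1: fire ε:  (A=3, B=4, C=2, D=2, E=0, F=2) → (A=6, B=7, C=1, D=2, E=0, F=2)
step 2: fire ε:  (A=6, B=7, C=1, D=2, E=0, F=2) → (A=9, B=10, C=0, D=2, E=0, F=2)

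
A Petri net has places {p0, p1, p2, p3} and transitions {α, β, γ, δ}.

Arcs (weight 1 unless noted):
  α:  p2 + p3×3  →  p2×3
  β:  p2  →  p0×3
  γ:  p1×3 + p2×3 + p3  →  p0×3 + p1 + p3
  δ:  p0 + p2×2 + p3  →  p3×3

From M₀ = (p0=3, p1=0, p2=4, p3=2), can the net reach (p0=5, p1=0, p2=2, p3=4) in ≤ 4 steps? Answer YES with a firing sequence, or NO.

depth 0: 1 marking
depth 1: 3 markings reached so far
depth 2: 7 markings reached so far
depth 3: 11 markings reached so far
depth 4: 16 markings reached so far
target is not among the 16 markings reachable within 4 steps

NO — not reachable within 4 firings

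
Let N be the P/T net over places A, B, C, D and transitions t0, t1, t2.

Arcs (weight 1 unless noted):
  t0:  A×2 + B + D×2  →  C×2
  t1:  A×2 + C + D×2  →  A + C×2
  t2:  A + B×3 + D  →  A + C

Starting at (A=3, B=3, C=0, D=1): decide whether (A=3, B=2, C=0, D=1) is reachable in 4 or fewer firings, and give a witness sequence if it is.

depth 0: 1 marking
depth 1: 2 markings reached so far
depth 2: 2 markings reached so far
(frontier empty at depth 2; search complete)
target is not among the 2 markings reachable within 4 steps

NO — not reachable within 4 firings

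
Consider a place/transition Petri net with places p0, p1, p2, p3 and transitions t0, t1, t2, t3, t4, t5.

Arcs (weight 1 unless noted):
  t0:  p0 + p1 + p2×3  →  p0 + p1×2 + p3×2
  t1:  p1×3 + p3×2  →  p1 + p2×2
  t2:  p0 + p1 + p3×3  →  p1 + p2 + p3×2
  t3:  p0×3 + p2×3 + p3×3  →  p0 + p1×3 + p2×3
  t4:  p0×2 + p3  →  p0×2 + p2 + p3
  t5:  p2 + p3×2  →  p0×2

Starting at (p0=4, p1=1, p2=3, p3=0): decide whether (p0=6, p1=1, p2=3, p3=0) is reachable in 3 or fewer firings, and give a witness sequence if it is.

NO — not reachable within 3 firings

depth 0: 1 marking
depth 1: 2 markings reached so far
depth 2: 3 markings reached so far
depth 3: 5 markings reached so far
target is not among the 5 markings reachable within 3 steps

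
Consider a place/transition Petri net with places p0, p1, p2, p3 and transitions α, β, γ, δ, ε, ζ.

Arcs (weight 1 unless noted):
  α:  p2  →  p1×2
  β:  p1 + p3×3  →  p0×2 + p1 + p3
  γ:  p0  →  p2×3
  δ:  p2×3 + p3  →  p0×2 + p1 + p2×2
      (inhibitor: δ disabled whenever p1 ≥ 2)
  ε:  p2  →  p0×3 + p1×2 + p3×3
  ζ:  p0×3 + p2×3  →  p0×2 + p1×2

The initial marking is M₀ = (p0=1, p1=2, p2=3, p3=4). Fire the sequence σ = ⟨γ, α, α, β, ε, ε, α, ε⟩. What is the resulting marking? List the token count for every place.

(p0=11, p1=14, p2=0, p3=11)

step 1: fire γ:  (p0=1, p1=2, p2=3, p3=4) → (p0=0, p1=2, p2=6, p3=4)
step 2: fire α:  (p0=0, p1=2, p2=6, p3=4) → (p0=0, p1=4, p2=5, p3=4)
step 3: fire α:  (p0=0, p1=4, p2=5, p3=4) → (p0=0, p1=6, p2=4, p3=4)
step 4: fire β:  (p0=0, p1=6, p2=4, p3=4) → (p0=2, p1=6, p2=4, p3=2)
step 5: fire ε:  (p0=2, p1=6, p2=4, p3=2) → (p0=5, p1=8, p2=3, p3=5)
step 6: fire ε:  (p0=5, p1=8, p2=3, p3=5) → (p0=8, p1=10, p2=2, p3=8)
step 7: fire α:  (p0=8, p1=10, p2=2, p3=8) → (p0=8, p1=12, p2=1, p3=8)
step 8: fire ε:  (p0=8, p1=12, p2=1, p3=8) → (p0=11, p1=14, p2=0, p3=11)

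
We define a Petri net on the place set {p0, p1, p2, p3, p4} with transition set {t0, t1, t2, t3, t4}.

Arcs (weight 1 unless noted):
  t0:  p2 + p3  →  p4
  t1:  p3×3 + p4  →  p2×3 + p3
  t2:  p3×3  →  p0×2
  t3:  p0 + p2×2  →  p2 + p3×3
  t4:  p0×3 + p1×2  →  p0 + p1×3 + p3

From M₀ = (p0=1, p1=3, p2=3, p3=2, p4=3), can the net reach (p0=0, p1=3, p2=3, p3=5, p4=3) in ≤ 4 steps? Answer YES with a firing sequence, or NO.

NO — not reachable within 4 firings

depth 0: 1 marking
depth 1: 3 markings reached so far
depth 2: 7 markings reached so far
depth 3: 13 markings reached so far
depth 4: 19 markings reached so far
target is not among the 19 markings reachable within 4 steps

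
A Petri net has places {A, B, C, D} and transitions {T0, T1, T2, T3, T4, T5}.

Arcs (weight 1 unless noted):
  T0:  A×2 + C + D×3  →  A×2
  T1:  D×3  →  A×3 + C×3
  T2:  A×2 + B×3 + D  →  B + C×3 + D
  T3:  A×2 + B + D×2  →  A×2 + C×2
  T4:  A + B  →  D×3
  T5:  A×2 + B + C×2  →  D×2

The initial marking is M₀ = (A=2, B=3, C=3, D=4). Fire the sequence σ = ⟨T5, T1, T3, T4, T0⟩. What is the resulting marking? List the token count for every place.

step 1: fire T5:  (A=2, B=3, C=3, D=4) → (A=0, B=2, C=1, D=6)
step 2: fire T1:  (A=0, B=2, C=1, D=6) → (A=3, B=2, C=4, D=3)
step 3: fire T3:  (A=3, B=2, C=4, D=3) → (A=3, B=1, C=6, D=1)
step 4: fire T4:  (A=3, B=1, C=6, D=1) → (A=2, B=0, C=6, D=4)
step 5: fire T0:  (A=2, B=0, C=6, D=4) → (A=2, B=0, C=5, D=1)

(A=2, B=0, C=5, D=1)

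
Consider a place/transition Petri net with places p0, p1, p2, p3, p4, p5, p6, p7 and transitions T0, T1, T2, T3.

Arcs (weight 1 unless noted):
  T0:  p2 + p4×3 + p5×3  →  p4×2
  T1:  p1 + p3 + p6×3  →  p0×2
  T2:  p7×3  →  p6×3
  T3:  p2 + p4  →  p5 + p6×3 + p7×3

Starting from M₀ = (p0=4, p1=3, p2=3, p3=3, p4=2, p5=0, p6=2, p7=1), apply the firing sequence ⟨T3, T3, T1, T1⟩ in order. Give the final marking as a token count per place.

step 1: fire T3:  (p0=4, p1=3, p2=3, p3=3, p4=2, p5=0, p6=2, p7=1) → (p0=4, p1=3, p2=2, p3=3, p4=1, p5=1, p6=5, p7=4)
step 2: fire T3:  (p0=4, p1=3, p2=2, p3=3, p4=1, p5=1, p6=5, p7=4) → (p0=4, p1=3, p2=1, p3=3, p4=0, p5=2, p6=8, p7=7)
step 3: fire T1:  (p0=4, p1=3, p2=1, p3=3, p4=0, p5=2, p6=8, p7=7) → (p0=6, p1=2, p2=1, p3=2, p4=0, p5=2, p6=5, p7=7)
step 4: fire T1:  (p0=6, p1=2, p2=1, p3=2, p4=0, p5=2, p6=5, p7=7) → (p0=8, p1=1, p2=1, p3=1, p4=0, p5=2, p6=2, p7=7)

(p0=8, p1=1, p2=1, p3=1, p4=0, p5=2, p6=2, p7=7)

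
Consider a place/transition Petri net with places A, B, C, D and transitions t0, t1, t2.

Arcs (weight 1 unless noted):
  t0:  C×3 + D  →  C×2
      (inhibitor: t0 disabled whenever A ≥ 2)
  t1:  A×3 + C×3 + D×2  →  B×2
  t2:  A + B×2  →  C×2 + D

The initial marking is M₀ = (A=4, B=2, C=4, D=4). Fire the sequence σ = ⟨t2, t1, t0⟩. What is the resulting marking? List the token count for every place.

(A=0, B=2, C=2, D=2)

step 1: fire t2:  (A=4, B=2, C=4, D=4) → (A=3, B=0, C=6, D=5)
step 2: fire t1:  (A=3, B=0, C=6, D=5) → (A=0, B=2, C=3, D=3)
step 3: fire t0:  (A=0, B=2, C=3, D=3) → (A=0, B=2, C=2, D=2)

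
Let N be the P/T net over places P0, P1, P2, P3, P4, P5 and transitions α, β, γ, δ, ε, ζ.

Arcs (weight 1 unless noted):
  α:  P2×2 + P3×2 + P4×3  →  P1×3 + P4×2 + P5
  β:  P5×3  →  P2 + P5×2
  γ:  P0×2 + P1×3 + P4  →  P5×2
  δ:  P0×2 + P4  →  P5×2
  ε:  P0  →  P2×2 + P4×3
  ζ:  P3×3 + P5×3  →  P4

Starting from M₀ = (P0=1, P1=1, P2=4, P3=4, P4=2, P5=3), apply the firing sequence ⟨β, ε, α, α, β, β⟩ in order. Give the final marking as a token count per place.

step 1: fire β:  (P0=1, P1=1, P2=4, P3=4, P4=2, P5=3) → (P0=1, P1=1, P2=5, P3=4, P4=2, P5=2)
step 2: fire ε:  (P0=1, P1=1, P2=5, P3=4, P4=2, P5=2) → (P0=0, P1=1, P2=7, P3=4, P4=5, P5=2)
step 3: fire α:  (P0=0, P1=1, P2=7, P3=4, P4=5, P5=2) → (P0=0, P1=4, P2=5, P3=2, P4=4, P5=3)
step 4: fire α:  (P0=0, P1=4, P2=5, P3=2, P4=4, P5=3) → (P0=0, P1=7, P2=3, P3=0, P4=3, P5=4)
step 5: fire β:  (P0=0, P1=7, P2=3, P3=0, P4=3, P5=4) → (P0=0, P1=7, P2=4, P3=0, P4=3, P5=3)
step 6: fire β:  (P0=0, P1=7, P2=4, P3=0, P4=3, P5=3) → (P0=0, P1=7, P2=5, P3=0, P4=3, P5=2)

(P0=0, P1=7, P2=5, P3=0, P4=3, P5=2)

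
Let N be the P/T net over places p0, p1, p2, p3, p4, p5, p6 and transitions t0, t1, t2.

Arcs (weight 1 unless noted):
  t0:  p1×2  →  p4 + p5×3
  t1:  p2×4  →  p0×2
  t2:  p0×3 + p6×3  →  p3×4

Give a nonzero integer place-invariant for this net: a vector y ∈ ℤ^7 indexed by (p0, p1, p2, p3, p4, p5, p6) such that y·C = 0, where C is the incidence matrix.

Incidence matrix C (rows=places, cols=transitions):
       t0   t1   t2
   p0   0    2   -3
   p1  -2    0    0
   p2   0   -4    0
   p3   0    0    4
   p4   1    0    0
   p5   3    0    0
   p6   0    0   -3

Candidate y = [4, 0, 2, 3, 0, 0, 0]; check y·C column-wise:
  col t0: 4·0 + 0·-2 + 2·0 + 3·0 + 0·1 + 0·3 = 0
  col t1: 4·2 + 2·-4 + 3·0 = 0
  col t2: 4·-3 + 2·0 + 3·4 + 0·-3 = 0

y = (p0:4, p1:0, p2:2, p3:3, p4:0, p5:0, p6:0)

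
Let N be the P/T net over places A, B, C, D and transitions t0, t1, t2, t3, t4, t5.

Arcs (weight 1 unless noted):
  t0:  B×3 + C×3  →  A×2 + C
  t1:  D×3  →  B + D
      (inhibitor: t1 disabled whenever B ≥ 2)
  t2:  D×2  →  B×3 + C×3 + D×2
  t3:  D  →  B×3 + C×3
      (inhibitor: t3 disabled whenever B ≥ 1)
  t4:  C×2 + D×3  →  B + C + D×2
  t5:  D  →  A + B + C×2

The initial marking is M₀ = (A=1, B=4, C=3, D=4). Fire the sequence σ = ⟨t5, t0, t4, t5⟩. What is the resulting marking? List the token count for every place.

(A=5, B=4, C=4, D=1)

step 1: fire t5:  (A=1, B=4, C=3, D=4) → (A=2, B=5, C=5, D=3)
step 2: fire t0:  (A=2, B=5, C=5, D=3) → (A=4, B=2, C=3, D=3)
step 3: fire t4:  (A=4, B=2, C=3, D=3) → (A=4, B=3, C=2, D=2)
step 4: fire t5:  (A=4, B=3, C=2, D=2) → (A=5, B=4, C=4, D=1)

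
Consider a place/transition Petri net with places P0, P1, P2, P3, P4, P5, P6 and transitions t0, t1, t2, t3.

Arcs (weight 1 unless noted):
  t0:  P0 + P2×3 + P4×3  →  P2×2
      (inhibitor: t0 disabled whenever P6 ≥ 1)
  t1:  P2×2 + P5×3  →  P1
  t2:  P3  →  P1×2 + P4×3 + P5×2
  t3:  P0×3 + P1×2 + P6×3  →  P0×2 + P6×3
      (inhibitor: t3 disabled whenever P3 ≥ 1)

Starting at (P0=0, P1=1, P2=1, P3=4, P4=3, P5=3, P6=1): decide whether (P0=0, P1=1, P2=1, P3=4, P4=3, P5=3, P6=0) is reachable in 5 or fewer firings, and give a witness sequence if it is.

depth 0: 1 marking
depth 1: 2 markings reached so far
depth 2: 3 markings reached so far
depth 3: 4 markings reached so far
depth 4: 5 markings reached so far
depth 5: 5 markings reached so far
(frontier empty at depth 5; search complete)
target is not among the 5 markings reachable within 5 steps

NO — not reachable within 5 firings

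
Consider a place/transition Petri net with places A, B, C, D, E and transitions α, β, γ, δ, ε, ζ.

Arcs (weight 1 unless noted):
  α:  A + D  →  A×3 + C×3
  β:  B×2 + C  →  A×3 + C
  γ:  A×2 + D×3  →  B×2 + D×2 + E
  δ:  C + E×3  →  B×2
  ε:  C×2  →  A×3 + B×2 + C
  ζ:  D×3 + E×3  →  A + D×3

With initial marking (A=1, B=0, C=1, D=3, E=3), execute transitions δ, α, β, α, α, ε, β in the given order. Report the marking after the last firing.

step 1: fire δ:  (A=1, B=0, C=1, D=3, E=3) → (A=1, B=2, C=0, D=3, E=0)
step 2: fire α:  (A=1, B=2, C=0, D=3, E=0) → (A=3, B=2, C=3, D=2, E=0)
step 3: fire β:  (A=3, B=2, C=3, D=2, E=0) → (A=6, B=0, C=3, D=2, E=0)
step 4: fire α:  (A=6, B=0, C=3, D=2, E=0) → (A=8, B=0, C=6, D=1, E=0)
step 5: fire α:  (A=8, B=0, C=6, D=1, E=0) → (A=10, B=0, C=9, D=0, E=0)
step 6: fire ε:  (A=10, B=0, C=9, D=0, E=0) → (A=13, B=2, C=8, D=0, E=0)
step 7: fire β:  (A=13, B=2, C=8, D=0, E=0) → (A=16, B=0, C=8, D=0, E=0)

(A=16, B=0, C=8, D=0, E=0)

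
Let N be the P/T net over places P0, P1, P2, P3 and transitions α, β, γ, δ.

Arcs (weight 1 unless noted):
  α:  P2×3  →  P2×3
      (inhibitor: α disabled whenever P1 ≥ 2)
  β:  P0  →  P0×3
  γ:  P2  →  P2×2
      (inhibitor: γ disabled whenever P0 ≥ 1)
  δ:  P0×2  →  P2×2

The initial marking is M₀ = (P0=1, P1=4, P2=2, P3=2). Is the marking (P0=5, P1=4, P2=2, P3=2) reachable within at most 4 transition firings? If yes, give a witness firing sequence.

YES — reachable via ⟨β, β⟩ (2 firings)

step 1: fire β:  (P0=1, P1=4, P2=2, P3=2) → (P0=3, P1=4, P2=2, P3=2)
step 2: fire β:  (P0=3, P1=4, P2=2, P3=2) → (P0=5, P1=4, P2=2, P3=2)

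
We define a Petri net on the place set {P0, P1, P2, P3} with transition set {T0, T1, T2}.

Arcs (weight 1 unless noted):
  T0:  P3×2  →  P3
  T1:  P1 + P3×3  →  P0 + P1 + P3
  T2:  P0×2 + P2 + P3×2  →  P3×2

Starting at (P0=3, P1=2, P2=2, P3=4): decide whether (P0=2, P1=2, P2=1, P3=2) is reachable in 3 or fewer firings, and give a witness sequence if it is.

YES — reachable via ⟨T1, T2⟩ (2 firings)

step 1: fire T1:  (P0=3, P1=2, P2=2, P3=4) → (P0=4, P1=2, P2=2, P3=2)
step 2: fire T2:  (P0=4, P1=2, P2=2, P3=2) → (P0=2, P1=2, P2=1, P3=2)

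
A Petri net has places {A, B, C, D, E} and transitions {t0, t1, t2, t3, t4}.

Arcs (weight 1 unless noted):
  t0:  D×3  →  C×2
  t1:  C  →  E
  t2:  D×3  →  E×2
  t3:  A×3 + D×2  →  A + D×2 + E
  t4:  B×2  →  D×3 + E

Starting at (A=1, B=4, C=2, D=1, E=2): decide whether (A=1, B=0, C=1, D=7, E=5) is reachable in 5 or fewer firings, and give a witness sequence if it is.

step 1: fire t1:  (A=1, B=4, C=2, D=1, E=2) → (A=1, B=4, C=1, D=1, E=3)
step 2: fire t4:  (A=1, B=4, C=1, D=1, E=3) → (A=1, B=2, C=1, D=4, E=4)
step 3: fire t4:  (A=1, B=2, C=1, D=4, E=4) → (A=1, B=0, C=1, D=7, E=5)

YES — reachable via ⟨t1, t4, t4⟩ (3 firings)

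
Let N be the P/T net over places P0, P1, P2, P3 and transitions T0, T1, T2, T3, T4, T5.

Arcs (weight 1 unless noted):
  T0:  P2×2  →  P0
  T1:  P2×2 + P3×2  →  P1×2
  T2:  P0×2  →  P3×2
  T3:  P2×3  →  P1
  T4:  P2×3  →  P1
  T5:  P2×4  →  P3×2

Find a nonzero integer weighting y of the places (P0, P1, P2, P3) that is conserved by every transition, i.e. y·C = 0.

y = (P0:2, P1:3, P2:1, P3:2)

Incidence matrix C (rows=places, cols=transitions):
       T0   T1   T2   T3   T4   T5
   P0   1    0   -2    0    0    0
   P1   0    2    0    1    1    0
   P2  -2   -2    0   -3   -3   -4
   P3   0   -2    2    0    0    2

Candidate y = [2, 3, 1, 2]; check y·C column-wise:
  col T0: 2·1 + 3·0 + 1·-2 + 2·0 = 0
  col T1: 2·0 + 3·2 + 1·-2 + 2·-2 = 0
  col T2: 2·-2 + 3·0 + 1·0 + 2·2 = 0
  col T3: 2·0 + 3·1 + 1·-3 + 2·0 = 0
  col T4: 2·0 + 3·1 + 1·-3 + 2·0 = 0
  col T5: 2·0 + 3·0 + 1·-4 + 2·2 = 0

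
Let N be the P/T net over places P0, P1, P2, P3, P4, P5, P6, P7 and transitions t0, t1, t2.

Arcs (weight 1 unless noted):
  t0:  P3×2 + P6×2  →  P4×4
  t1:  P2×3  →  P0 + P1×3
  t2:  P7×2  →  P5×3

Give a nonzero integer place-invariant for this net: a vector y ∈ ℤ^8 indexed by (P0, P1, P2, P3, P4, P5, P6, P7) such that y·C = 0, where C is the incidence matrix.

Incidence matrix C (rows=places, cols=transitions):
       t0   t1   t2
   P0   0    1    0
   P1   0    3    0
   P2   0   -3    0
   P3  -2    0    0
   P4   4    0    0
   P5   0    0    3
   P6  -2    0    0
   P7   0    0   -2

Candidate y = [3, -1, 0, 0, 0, 0, 0, 0]; check y·C column-wise:
  col t0: 3·0 + -1·0 + 0·-2 + 0·4 + 0·-2 = 0
  col t1: 3·1 + -1·3 + 0·-3 = 0
  col t2: 3·0 + -1·0 + 0·3 + 0·-2 = 0

y = (P0:3, P1:-1, P2:0, P3:0, P4:0, P5:0, P6:0, P7:0)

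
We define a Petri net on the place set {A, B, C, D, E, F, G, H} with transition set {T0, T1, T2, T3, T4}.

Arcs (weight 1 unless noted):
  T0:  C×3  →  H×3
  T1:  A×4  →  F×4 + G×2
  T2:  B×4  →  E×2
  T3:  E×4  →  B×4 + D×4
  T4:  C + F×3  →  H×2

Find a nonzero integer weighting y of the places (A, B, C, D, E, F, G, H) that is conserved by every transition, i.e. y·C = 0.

Incidence matrix C (rows=places, cols=transitions):
       T0   T1   T2   T3   T4
    A   0   -4    0    0    0
    B   0    0   -4    4    0
    C  -3    0    0    0   -1
    D   0    0    0    4    0
    E   0    0    2   -4    0
    F   0    4    0    0   -3
    G   0    2    0    0    0
    H   3    0    0    0    2

Candidate y = [0, 1, 0, 1, 2, 0, 0, 0]; check y·C column-wise:
  col T0: 1·0 + 0·-3 + 1·0 + 2·0 + 0·3 = 0
  col T1: 0·-4 + 1·0 + 1·0 + 2·0 + 0·4 + 0·2 = 0
  col T2: 1·-4 + 1·0 + 2·2 = 0
  col T3: 1·4 + 1·4 + 2·-4 = 0
  col T4: 1·0 + 0·-1 + 1·0 + 2·0 + 0·-3 + 0·2 = 0

y = (A:0, B:1, C:0, D:1, E:2, F:0, G:0, H:0)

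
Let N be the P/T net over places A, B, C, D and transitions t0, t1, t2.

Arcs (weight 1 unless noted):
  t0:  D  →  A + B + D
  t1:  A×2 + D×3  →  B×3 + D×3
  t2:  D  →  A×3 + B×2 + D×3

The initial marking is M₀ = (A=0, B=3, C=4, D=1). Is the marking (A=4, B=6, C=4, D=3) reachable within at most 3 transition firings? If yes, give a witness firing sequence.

YES — reachable via ⟨t0, t2⟩ (2 firings)

step 1: fire t0:  (A=0, B=3, C=4, D=1) → (A=1, B=4, C=4, D=1)
step 2: fire t2:  (A=1, B=4, C=4, D=1) → (A=4, B=6, C=4, D=3)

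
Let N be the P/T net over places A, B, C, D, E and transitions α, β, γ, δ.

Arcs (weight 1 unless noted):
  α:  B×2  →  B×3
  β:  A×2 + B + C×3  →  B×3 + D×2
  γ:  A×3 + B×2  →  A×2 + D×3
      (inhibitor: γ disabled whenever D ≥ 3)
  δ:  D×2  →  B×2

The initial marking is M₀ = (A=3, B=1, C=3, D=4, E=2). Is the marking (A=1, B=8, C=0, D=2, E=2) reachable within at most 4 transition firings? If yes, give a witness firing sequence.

YES — reachable via ⟨β, α, δ, δ⟩ (4 firings)

step 1: fire β:  (A=3, B=1, C=3, D=4, E=2) → (A=1, B=3, C=0, D=6, E=2)
step 2: fire α:  (A=1, B=3, C=0, D=6, E=2) → (A=1, B=4, C=0, D=6, E=2)
step 3: fire δ:  (A=1, B=4, C=0, D=6, E=2) → (A=1, B=6, C=0, D=4, E=2)
step 4: fire δ:  (A=1, B=6, C=0, D=4, E=2) → (A=1, B=8, C=0, D=2, E=2)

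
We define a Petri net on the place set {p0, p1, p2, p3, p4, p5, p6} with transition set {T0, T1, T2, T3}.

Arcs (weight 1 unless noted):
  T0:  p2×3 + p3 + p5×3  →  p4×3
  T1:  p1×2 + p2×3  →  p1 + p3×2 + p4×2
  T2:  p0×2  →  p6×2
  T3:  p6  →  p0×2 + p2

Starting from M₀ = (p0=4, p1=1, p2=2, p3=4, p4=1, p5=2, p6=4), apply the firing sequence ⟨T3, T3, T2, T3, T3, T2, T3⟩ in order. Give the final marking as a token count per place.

(p0=10, p1=1, p2=7, p3=4, p4=1, p5=2, p6=3)

step 1: fire T3:  (p0=4, p1=1, p2=2, p3=4, p4=1, p5=2, p6=4) → (p0=6, p1=1, p2=3, p3=4, p4=1, p5=2, p6=3)
step 2: fire T3:  (p0=6, p1=1, p2=3, p3=4, p4=1, p5=2, p6=3) → (p0=8, p1=1, p2=4, p3=4, p4=1, p5=2, p6=2)
step 3: fire T2:  (p0=8, p1=1, p2=4, p3=4, p4=1, p5=2, p6=2) → (p0=6, p1=1, p2=4, p3=4, p4=1, p5=2, p6=4)
step 4: fire T3:  (p0=6, p1=1, p2=4, p3=4, p4=1, p5=2, p6=4) → (p0=8, p1=1, p2=5, p3=4, p4=1, p5=2, p6=3)
step 5: fire T3:  (p0=8, p1=1, p2=5, p3=4, p4=1, p5=2, p6=3) → (p0=10, p1=1, p2=6, p3=4, p4=1, p5=2, p6=2)
step 6: fire T2:  (p0=10, p1=1, p2=6, p3=4, p4=1, p5=2, p6=2) → (p0=8, p1=1, p2=6, p3=4, p4=1, p5=2, p6=4)
step 7: fire T3:  (p0=8, p1=1, p2=6, p3=4, p4=1, p5=2, p6=4) → (p0=10, p1=1, p2=7, p3=4, p4=1, p5=2, p6=3)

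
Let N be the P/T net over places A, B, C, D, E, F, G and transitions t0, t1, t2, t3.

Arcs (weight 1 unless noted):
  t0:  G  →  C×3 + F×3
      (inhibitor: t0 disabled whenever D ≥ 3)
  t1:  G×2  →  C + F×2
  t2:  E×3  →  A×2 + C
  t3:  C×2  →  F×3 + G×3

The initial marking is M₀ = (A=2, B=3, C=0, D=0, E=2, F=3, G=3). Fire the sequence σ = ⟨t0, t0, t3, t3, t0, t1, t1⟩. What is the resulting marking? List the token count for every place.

step 1: fire t0:  (A=2, B=3, C=0, D=0, E=2, F=3, G=3) → (A=2, B=3, C=3, D=0, E=2, F=6, G=2)
step 2: fire t0:  (A=2, B=3, C=3, D=0, E=2, F=6, G=2) → (A=2, B=3, C=6, D=0, E=2, F=9, G=1)
step 3: fire t3:  (A=2, B=3, C=6, D=0, E=2, F=9, G=1) → (A=2, B=3, C=4, D=0, E=2, F=12, G=4)
step 4: fire t3:  (A=2, B=3, C=4, D=0, E=2, F=12, G=4) → (A=2, B=3, C=2, D=0, E=2, F=15, G=7)
step 5: fire t0:  (A=2, B=3, C=2, D=0, E=2, F=15, G=7) → (A=2, B=3, C=5, D=0, E=2, F=18, G=6)
step 6: fire t1:  (A=2, B=3, C=5, D=0, E=2, F=18, G=6) → (A=2, B=3, C=6, D=0, E=2, F=20, G=4)
step 7: fire t1:  (A=2, B=3, C=6, D=0, E=2, F=20, G=4) → (A=2, B=3, C=7, D=0, E=2, F=22, G=2)

(A=2, B=3, C=7, D=0, E=2, F=22, G=2)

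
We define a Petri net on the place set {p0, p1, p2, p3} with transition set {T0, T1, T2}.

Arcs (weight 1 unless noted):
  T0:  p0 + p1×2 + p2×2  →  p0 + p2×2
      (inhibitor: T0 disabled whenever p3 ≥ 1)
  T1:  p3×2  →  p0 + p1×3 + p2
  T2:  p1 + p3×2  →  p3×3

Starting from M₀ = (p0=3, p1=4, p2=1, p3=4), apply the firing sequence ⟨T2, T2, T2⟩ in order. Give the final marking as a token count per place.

step 1: fire T2:  (p0=3, p1=4, p2=1, p3=4) → (p0=3, p1=3, p2=1, p3=5)
step 2: fire T2:  (p0=3, p1=3, p2=1, p3=5) → (p0=3, p1=2, p2=1, p3=6)
step 3: fire T2:  (p0=3, p1=2, p2=1, p3=6) → (p0=3, p1=1, p2=1, p3=7)

(p0=3, p1=1, p2=1, p3=7)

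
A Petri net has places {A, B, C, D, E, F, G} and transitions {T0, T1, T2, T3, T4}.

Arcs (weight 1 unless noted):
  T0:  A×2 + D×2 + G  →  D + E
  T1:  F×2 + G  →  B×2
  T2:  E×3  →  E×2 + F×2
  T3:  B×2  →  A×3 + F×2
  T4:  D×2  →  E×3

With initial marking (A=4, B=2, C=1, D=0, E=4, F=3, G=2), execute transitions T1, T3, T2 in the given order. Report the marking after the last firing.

(A=7, B=2, C=1, D=0, E=3, F=5, G=1)

step 1: fire T1:  (A=4, B=2, C=1, D=0, E=4, F=3, G=2) → (A=4, B=4, C=1, D=0, E=4, F=1, G=1)
step 2: fire T3:  (A=4, B=4, C=1, D=0, E=4, F=1, G=1) → (A=7, B=2, C=1, D=0, E=4, F=3, G=1)
step 3: fire T2:  (A=7, B=2, C=1, D=0, E=4, F=3, G=1) → (A=7, B=2, C=1, D=0, E=3, F=5, G=1)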